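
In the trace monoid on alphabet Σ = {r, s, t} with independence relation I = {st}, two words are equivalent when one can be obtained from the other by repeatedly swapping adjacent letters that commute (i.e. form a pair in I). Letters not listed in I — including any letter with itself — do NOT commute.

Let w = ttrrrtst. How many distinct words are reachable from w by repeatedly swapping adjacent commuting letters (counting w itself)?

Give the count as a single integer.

0(t) covers ∅
1(t) covers 0:t
2(r) covers 1:t
3(r) covers 2:r
4(r) covers 3:r
5(t) covers 4:r
6(s) covers 4:r
7(t) covers 5:t
floor of heap: 0:t
completions by unplaced set U, small U first (add the entries for U minus each lowest piece of U):
  |U|=1: {6}:1  {7}:1
  |U|=2: {5,7}:1  {6,7}:2
  |U|=3: {5,6,7}:3
  |U|=4: {4,5,6,7}:3
  |U|=5: {3,4,5,6,7}:3
  |U|=6: {2,3,4,5,6,7}:3
  start at 0(t): 3

3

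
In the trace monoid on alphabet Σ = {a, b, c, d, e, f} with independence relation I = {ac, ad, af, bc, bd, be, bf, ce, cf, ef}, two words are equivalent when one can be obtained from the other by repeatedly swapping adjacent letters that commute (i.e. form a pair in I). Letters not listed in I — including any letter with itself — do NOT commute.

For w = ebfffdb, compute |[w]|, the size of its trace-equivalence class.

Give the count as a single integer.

0(e) covers ∅
1(b) covers ∅
2(f) covers ∅
3(f) covers 2:f
4(f) covers 3:f
5(d) covers 0:e, 4:f
6(b) covers 1:b
floor of heap: 0:e, 1:b, 2:f
completions by unplaced set U, small U first (add the entries for U minus each lowest piece of U):
  |U|=1: {5}:1  {6}:1
  |U|=2: {0,5}:1  {1,6}:1  {4,5}:1  {5,6}:2
  |U|=3: {0,4,5}:2  {0,5,6}:3  {1,5,6}:3  {3,4,5}:1  {4,5,6}:3
  |U|=4: {0,1,5,6}:6  {0,3,4,5}:3  {0,4,5,6}:8  {1,4,5,6}:6  {2,3,4,5}:1  {3,4,5,6}:4
  |U|=5: {0,1,4,5,6}:20  {0,2,3,4,5}:4  {0,3,4,5,6}:15  {1,3,4,5,6}:10  {2,3,4,5,6}:5
  start at 0(e): 15
  start at 1(b): 24
  start at 2(f): 45
sum over floor = 84

84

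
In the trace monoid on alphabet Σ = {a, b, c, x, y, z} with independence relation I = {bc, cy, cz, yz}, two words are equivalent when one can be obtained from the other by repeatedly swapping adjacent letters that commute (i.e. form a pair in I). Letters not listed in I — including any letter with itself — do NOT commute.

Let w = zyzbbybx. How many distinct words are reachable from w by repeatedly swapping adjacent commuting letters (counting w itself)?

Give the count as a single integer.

0(z) covers ∅
1(y) covers ∅
2(z) covers 0:z
3(b) covers 1:y, 2:z
4(b) covers 3:b
5(y) covers 4:b
6(b) covers 5:y
7(x) covers 6:b
floor of heap: 0:z, 1:y
completions by unplaced set U, small U first (add the entries for U minus each lowest piece of U):
  |U|=1: {7}:1
  |U|=2: {6,7}:1
  |U|=3: {5,6,7}:1
  |U|=4: {4,5,6,7}:1
  |U|=5: {3,4,5,6,7}:1
  |U|=6: {1,3,4,5,6,7}:1  {2,3,4,5,6,7}:1
  start at 0(z): 2
  start at 1(y): 1
sum over floor = 3

3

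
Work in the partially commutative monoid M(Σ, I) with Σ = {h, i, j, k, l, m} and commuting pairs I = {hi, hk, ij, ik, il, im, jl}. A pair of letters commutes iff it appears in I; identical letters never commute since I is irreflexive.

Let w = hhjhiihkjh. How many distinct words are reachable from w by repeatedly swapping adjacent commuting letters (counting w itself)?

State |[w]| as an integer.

drop 0:h onto floor
drop 1:h onto {0:h}
drop 2:j onto {1:h}
drop 3:h onto {2:j}
drop 4:i onto floor
drop 5:i onto {4:i}
drop 6:h onto {3:h}
drop 7:k onto {2:j}
drop 8:j onto {6:h, 7:k}
drop 9:h onto {8:j}
ground layer = {0:h, 4:i}
drop-orders for the pieces not yet dropped (sum over which currently-grounded one goes next):
  1 to go: {5} 1  {9} 1
  2 to go: {4,5} 1  {5,9} 2  {8,9} 1
  3 to go: {4,5,9} 3  {5,8,9} 3  {6,8,9} 1  {7,8,9} 1
  4 to go: {3,6,8,9} 1  {4,5,8,9} 6  {5,6,8,9} 4  {5,7,8,9} 4  {6,7,8,9} 2
  5 to go: {3,5,6,8,9} 5  {3,6,7,8,9} 3  {4,5,6,8,9} 10  {4,5,7,8,9} 10  {5,6,7,8,9} 10
  6 to go: {2,3,6,7,8,9} 3  {3,4,5,6,8,9} 15  {3,5,6,7,8,9} 18  {4,5,6,7,8,9} 30
  7 to go: {1,2,3,6,7,8,9} 3  {2,3,5,6,7,8,9} 21  {3,4,5,6,7,8,9} 63
  8 to go: {0,1,2,3,6,7,8,9} 3  {1,2,3,5,6,7,8,9} 24  {2,3,4,5,6,7,8,9} 84
  if 0:h drops first: 108 orders
  if 4:i drops first: 27 orders
heap linearizations: 135

135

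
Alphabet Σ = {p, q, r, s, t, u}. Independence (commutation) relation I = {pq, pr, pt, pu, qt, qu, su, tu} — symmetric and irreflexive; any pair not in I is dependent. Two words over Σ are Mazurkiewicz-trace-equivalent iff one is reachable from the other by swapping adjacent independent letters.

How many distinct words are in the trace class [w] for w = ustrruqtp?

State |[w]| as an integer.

138

0(u) covers ∅
1(s) covers ∅
2(t) covers 1:s
3(r) covers 0:u, 2:t
4(r) covers 3:r
5(u) covers 4:r
6(q) covers 4:r
7(t) covers 4:r
8(p) covers 1:s
floor of heap: 0:u, 1:s
completions by unplaced set U, small U first (add the entries for U minus each lowest piece of U):
  |U|=1: {5}:1  {6}:1  {7}:1  {8}:1
  |U|=2: {5,6}:2  {5,7}:2  {5,8}:2  {6,7}:2  {6,8}:2  {7,8}:2
  |U|=3: {5,6,7}:6  {5,6,8}:6  {5,7,8}:6  {6,7,8}:6
  |U|=4: {4,5,6,7}:6  {5,6,7,8}:24
  |U|=5: {3,4,5,6,7}:6  {4,5,6,7,8}:30
  |U|=6: {0,3,4,5,6,7}:6  {2,3,4,5,6,7}:6  {3,4,5,6,7,8}:36
  |U|=7: {0,2,3,4,5,6,7}:12  {0,3,4,5,6,7,8}:42  {2,3,4,5,6,7,8}:42
  start at 0(u): 42
  start at 1(s): 96
sum over floor = 138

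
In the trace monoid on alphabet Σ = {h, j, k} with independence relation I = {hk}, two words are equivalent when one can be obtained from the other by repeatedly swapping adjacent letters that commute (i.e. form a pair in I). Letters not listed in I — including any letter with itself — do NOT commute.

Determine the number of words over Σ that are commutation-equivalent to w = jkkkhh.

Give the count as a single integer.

10

#0=j has no predecessor
#1=k depends on [0:j]
#2=k depends on [1:k]
#3=k depends on [2:k]
#4=h depends on [0:j]
#5=h depends on [4:h]
sources: [0:j]
N(rest) = Σ N(rest − s) over sources s of rest; N(one piece) = 1:
  size 1 → [3]=1  [5]=1
  size 2 → [2,3]=1  [3,5]=2  [4,5]=1
  size 3 → [1,2,3]=1  [2,3,5]=3  [3,4,5]=3
  size 4 → [1,2,3,5]=4  [2,3,4,5]=6
  first=0(j) contributes 10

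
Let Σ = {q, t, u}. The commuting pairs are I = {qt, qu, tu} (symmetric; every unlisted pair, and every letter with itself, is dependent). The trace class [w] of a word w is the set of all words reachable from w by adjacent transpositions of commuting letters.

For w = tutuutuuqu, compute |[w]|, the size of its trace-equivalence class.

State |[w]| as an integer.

drop 0:t onto floor
drop 1:u onto floor
drop 2:t onto {0:t}
drop 3:u onto {1:u}
drop 4:u onto {3:u}
drop 5:t onto {2:t}
drop 6:u onto {4:u}
drop 7:u onto {6:u}
drop 8:q onto floor
drop 9:u onto {7:u}
ground layer = {0:t, 1:u, 8:q}
drop-orders for the pieces not yet dropped (sum over which currently-grounded one goes next):
  1 to go: {5} 1  {8} 1  {9} 1
  2 to go: {2,5} 1  {5,8} 2  {5,9} 2  {7,9} 1  {8,9} 2
  3 to go: {0,2,5} 1  {2,5,8} 3  {2,5,9} 3  {5,7,9} 3  {5,8,9} 6  {6,7,9} 1  {7,8,9} 3
  4 to go: {0,2,5,8} 4  {0,2,5,9} 4  {2,5,7,9} 6  {2,5,8,9} 12  {4,6,7,9} 1  {5,6,7,9} 4  {5,7,8,9} 12  {6,7,8,9} 4
  5 to go: {0,2,5,7,9} 10  {0,2,5,8,9} 20  {2,5,6,7,9} 10  {2,5,7,8,9} 30  {3,4,6,7,9} 1  {4,5,6,7,9} 5  {4,6,7,8,9} 5  {5,6,7,8,9} 20
  6 to go: {0,2,5,6,7,9} 20  {0,2,5,7,8,9} 60  {1,3,4,6,7,9} 1  {2,4,5,6,7,9} 15  {2,5,6,7,8,9} 60  {3,4,5,6,7,9} 6  {3,4,6,7,8,9} 6  {4,5,6,7,8,9} 30
  7 to go: {0,2,4,5,6,7,9} 35  {0,2,5,6,7,8,9} 140  {1,3,4,5,6,7,9} 7  {1,3,4,6,7,8,9} 7  {2,3,4,5,6,7,9} 21  {2,4,5,6,7,8,9} 105  {3,4,5,6,7,8,9} 42
  8 to go: {0,2,3,4,5,6,7,9} 56  {0,2,4,5,6,7,8,9} 280  {1,2,3,4,5,6,7,9} 28  {1,3,4,5,6,7,8,9} 56  {2,3,4,5,6,7,8,9} 168
  if 0:t drops first: 252 orders
  if 1:u drops first: 504 orders
  if 8:q drops first: 84 orders
heap linearizations: 840

840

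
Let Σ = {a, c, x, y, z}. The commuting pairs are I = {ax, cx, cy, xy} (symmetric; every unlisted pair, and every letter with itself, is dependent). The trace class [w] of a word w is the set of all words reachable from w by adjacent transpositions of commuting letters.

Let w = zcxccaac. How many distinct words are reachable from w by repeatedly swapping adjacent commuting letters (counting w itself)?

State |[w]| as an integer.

drop 0:z onto floor
drop 1:c onto {0:z}
drop 2:x onto {0:z}
drop 3:c onto {1:c}
drop 4:c onto {3:c}
drop 5:a onto {4:c}
drop 6:a onto {5:a}
drop 7:c onto {6:a}
ground layer = {0:z}
drop-orders for the pieces not yet dropped (sum over which currently-grounded one goes next):
  1 to go: {2} 1  {7} 1
  2 to go: {2,7} 2  {6,7} 1
  3 to go: {2,6,7} 3  {5,6,7} 1
  4 to go: {2,5,6,7} 4  {4,5,6,7} 1
  5 to go: {2,4,5,6,7} 5  {3,4,5,6,7} 1
  6 to go: {1,3,4,5,6,7} 1  {2,3,4,5,6,7} 6
  if 0:z drops first: 7 orders

7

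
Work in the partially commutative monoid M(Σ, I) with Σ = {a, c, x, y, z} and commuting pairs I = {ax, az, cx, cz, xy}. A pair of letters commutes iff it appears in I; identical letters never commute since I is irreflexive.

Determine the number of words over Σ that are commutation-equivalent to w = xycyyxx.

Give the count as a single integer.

drop 0:x onto floor
drop 1:y onto floor
drop 2:c onto {1:y}
drop 3:y onto {2:c}
drop 4:y onto {3:y}
drop 5:x onto {0:x}
drop 6:x onto {5:x}
ground layer = {0:x, 1:y}
drop-orders for the pieces not yet dropped (sum over which currently-grounded one goes next):
  1 to go: {4} 1  {6} 1
  2 to go: {3,4} 1  {4,6} 2  {5,6} 1
  3 to go: {0,5,6} 1  {2,3,4} 1  {3,4,6} 3  {4,5,6} 3
  4 to go: {0,4,5,6} 4  {1,2,3,4} 1  {2,3,4,6} 4  {3,4,5,6} 6
  5 to go: {0,3,4,5,6} 10  {1,2,3,4,6} 5  {2,3,4,5,6} 10
  if 0:x drops first: 15 orders
  if 1:y drops first: 20 orders
heap linearizations: 35

35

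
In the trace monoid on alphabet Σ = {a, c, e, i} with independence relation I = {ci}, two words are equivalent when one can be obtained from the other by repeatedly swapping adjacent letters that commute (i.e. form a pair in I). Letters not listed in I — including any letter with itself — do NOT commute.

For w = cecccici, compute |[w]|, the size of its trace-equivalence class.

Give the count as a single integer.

15

drop 0:c onto floor
drop 1:e onto {0:c}
drop 2:c onto {1:e}
drop 3:c onto {2:c}
drop 4:c onto {3:c}
drop 5:i onto {1:e}
drop 6:c onto {4:c}
drop 7:i onto {5:i}
ground layer = {0:c}
drop-orders for the pieces not yet dropped (sum over which currently-grounded one goes next):
  1 to go: {6} 1  {7} 1
  2 to go: {4,6} 1  {5,7} 1  {6,7} 2
  3 to go: {3,4,6} 1  {4,6,7} 3  {5,6,7} 3
  4 to go: {2,3,4,6} 1  {3,4,6,7} 4  {4,5,6,7} 6
  5 to go: {2,3,4,6,7} 5  {3,4,5,6,7} 10
  6 to go: {2,3,4,5,6,7} 15
  if 0:c drops first: 15 orders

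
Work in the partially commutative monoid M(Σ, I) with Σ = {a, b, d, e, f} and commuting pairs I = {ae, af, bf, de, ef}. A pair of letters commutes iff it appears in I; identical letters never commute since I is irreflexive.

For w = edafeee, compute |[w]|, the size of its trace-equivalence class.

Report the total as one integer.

#0=e has no predecessor
#1=d has no predecessor
#2=a depends on [1:d]
#3=f depends on [1:d]
#4=e depends on [0:e]
#5=e depends on [4:e]
#6=e depends on [5:e]
sources: [0:e, 1:d]
N(rest) = Σ N(rest − s) over sources s of rest; N(one piece) = 1:
  size 1 → [2]=1  [3]=1  [6]=1
  size 2 → [2,3]=2  [2,6]=2  [3,6]=2  [5,6]=1
  size 3 → [1,2,3]=2  [2,3,6]=6  [2,5,6]=3  [3,5,6]=3  [4,5,6]=1
  size 4 → [0,4,5,6]=1  [1,2,3,6]=8  [2,3,5,6]=12  [2,4,5,6]=4  [3,4,5,6]=4
  size 5 → [0,2,4,5,6]=5  [0,3,4,5,6]=5  [1,2,3,5,6]=20  [2,3,4,5,6]=20
  first=0(e) contributes 40
  first=1(d) contributes 30
|[w]| = 70

70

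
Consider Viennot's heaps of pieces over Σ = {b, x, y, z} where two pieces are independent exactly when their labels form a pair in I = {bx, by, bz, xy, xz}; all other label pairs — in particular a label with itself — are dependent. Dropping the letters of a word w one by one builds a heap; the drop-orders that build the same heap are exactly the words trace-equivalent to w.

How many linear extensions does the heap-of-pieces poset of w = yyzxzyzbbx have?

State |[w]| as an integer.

1260

drop 0:y onto floor
drop 1:y onto {0:y}
drop 2:z onto {1:y}
drop 3:x onto floor
drop 4:z onto {2:z}
drop 5:y onto {4:z}
drop 6:z onto {5:y}
drop 7:b onto floor
drop 8:b onto {7:b}
drop 9:x onto {3:x}
ground layer = {0:y, 3:x, 7:b}
drop-orders for the pieces not yet dropped (sum over which currently-grounded one goes next):
  1 to go: {6} 1  {8} 1  {9} 1
  2 to go: {3,9} 1  {5,6} 1  {6,8} 2  {6,9} 2  {7,8} 1  {8,9} 2
  3 to go: {3,6,9} 3  {3,8,9} 3  {4,5,6} 1  {5,6,8} 3  {5,6,9} 3  {6,7,8} 3  {6,8,9} 6  {7,8,9} 3
  4 to go: {2,4,5,6} 1  {3,5,6,9} 6  {3,6,8,9} 12  {3,7,8,9} 6  {4,5,6,8} 4  {4,5,6,9} 4  {5,6,7,8} 6  {5,6,8,9} 12  {6,7,8,9} 12
  5 to go: {1,2,4,5,6} 1  {2,4,5,6,8} 5  {2,4,5,6,9} 5  {3,4,5,6,9} 10  {3,5,6,8,9} 30  {3,6,7,8,9} 30  {4,5,6,7,8} 10  {4,5,6,8,9} 20  {5,6,7,8,9} 30
  6 to go: {0,1,2,4,5,6} 1  {1,2,4,5,6,8} 6  {1,2,4,5,6,9} 6  {2,3,4,5,6,9} 15  {2,4,5,6,7,8} 15  {2,4,5,6,8,9} 30  {3,4,5,6,8,9} 60  {3,5,6,7,8,9} 90  {4,5,6,7,8,9} 60
  7 to go: {0,1,2,4,5,6,8} 7  {0,1,2,4,5,6,9} 7  {1,2,3,4,5,6,9} 21  {1,2,4,5,6,7,8} 21  {1,2,4,5,6,8,9} 42  {2,3,4,5,6,8,9} 105  {2,4,5,6,7,8,9} 105  {3,4,5,6,7,8,9} 210
  8 to go: {0,1,2,3,4,5,6,9} 28  {0,1,2,4,5,6,7,8} 28  {0,1,2,4,5,6,8,9} 56  {1,2,3,4,5,6,8,9} 168  {1,2,4,5,6,7,8,9} 168  {2,3,4,5,6,7,8,9} 420
  if 0:y drops first: 756 orders
  if 3:x drops first: 252 orders
  if 7:b drops first: 252 orders
heap linearizations: 1260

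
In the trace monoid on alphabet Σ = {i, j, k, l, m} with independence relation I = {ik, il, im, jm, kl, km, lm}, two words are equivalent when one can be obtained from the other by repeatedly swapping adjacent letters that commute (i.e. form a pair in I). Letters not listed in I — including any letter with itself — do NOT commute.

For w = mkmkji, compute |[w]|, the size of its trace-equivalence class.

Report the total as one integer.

15

drop 0:m onto floor
drop 1:k onto floor
drop 2:m onto {0:m}
drop 3:k onto {1:k}
drop 4:j onto {3:k}
drop 5:i onto {4:j}
ground layer = {0:m, 1:k}
drop-orders for the pieces not yet dropped (sum over which currently-grounded one goes next):
  1 to go: {2} 1  {5} 1
  2 to go: {0,2} 1  {2,5} 2  {4,5} 1
  3 to go: {0,2,5} 3  {2,4,5} 3  {3,4,5} 1
  4 to go: {0,2,4,5} 6  {1,3,4,5} 1  {2,3,4,5} 4
  if 0:m drops first: 5 orders
  if 1:k drops first: 10 orders
heap linearizations: 15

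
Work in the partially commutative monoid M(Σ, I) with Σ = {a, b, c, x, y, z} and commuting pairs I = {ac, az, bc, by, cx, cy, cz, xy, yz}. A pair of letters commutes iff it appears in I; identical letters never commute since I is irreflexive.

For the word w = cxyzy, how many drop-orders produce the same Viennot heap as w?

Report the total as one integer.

piece 0:c — minimal
piece 1:x — minimal
piece 2:y — minimal
piece 3:z rests on {1:x}
piece 4:y rests on {2:y}
minimal pieces: {0:c, 1:x, 2:y}
ways to finish when only these pieces remain (= sum over removing one remaining piece with nothing left below it):
  1 left: {0}→1  {3}→1  {4}→1
  2 left: {0,3}→2  {0,4}→2  {1,3}→1  {2,4}→1  {3,4}→2
  3 left: {0,1,3}→3  {0,2,4}→3  {0,3,4}→6  {1,3,4}→3  {2,3,4}→3
  placing 0:c first → 6 extensions
  placing 1:x first → 12 extensions
  placing 2:y first → 12 extensions
total linear extensions = 30

30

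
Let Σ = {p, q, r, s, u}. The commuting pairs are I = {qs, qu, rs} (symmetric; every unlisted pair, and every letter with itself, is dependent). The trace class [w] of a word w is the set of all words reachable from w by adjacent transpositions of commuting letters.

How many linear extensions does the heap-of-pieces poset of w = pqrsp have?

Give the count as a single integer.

3

#0=p has no predecessor
#1=q depends on [0:p]
#2=r depends on [1:q]
#3=s depends on [0:p]
#4=p depends on [2:r, 3:s]
sources: [0:p]
N(rest) = Σ N(rest − s) over sources s of rest; N(one piece) = 1:
  size 1 → [4]=1
  size 2 → [2,4]=1  [3,4]=1
  size 3 → [1,2,4]=1  [2,3,4]=2
  first=0(p) contributes 3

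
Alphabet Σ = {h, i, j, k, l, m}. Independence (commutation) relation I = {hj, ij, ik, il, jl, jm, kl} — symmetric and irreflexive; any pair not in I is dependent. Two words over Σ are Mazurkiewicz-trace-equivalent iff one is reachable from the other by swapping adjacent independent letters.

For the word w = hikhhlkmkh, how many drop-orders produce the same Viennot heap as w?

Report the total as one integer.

#0=h has no predecessor
#1=i depends on [0:h]
#2=k depends on [0:h]
#3=h depends on [1:i, 2:k]
#4=h depends on [3:h]
#5=l depends on [4:h]
#6=k depends on [4:h]
#7=m depends on [5:l, 6:k]
#8=k depends on [7:m]
#9=h depends on [8:k]
sources: [0:h]
N(rest) = Σ N(rest − s) over sources s of rest; N(one piece) = 1:
  size 1 → [9]=1
  size 2 → [8,9]=1
  size 3 → [7,8,9]=1
  size 4 → [5,7,8,9]=1  [6,7,8,9]=1
  size 5 → [5,6,7,8,9]=2
  size 6 → [4,5,6,7,8,9]=2
  size 7 → [3,4,5,6,7,8,9]=2
  size 8 → [1,3,4,5,6,7,8,9]=2  [2,3,4,5,6,7,8,9]=2
  first=0(h) contributes 4

4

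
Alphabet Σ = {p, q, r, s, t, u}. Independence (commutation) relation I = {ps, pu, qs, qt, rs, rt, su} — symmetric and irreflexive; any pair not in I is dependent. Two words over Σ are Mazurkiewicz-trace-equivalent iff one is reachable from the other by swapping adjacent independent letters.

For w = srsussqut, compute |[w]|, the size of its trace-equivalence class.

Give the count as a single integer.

70

#0=s has no predecessor
#1=r has no predecessor
#2=s depends on [0:s]
#3=u depends on [1:r]
#4=s depends on [2:s]
#5=s depends on [4:s]
#6=q depends on [3:u]
#7=u depends on [6:q]
#8=t depends on [5:s, 7:u]
sources: [0:s, 1:r]
N(rest) = Σ N(rest − s) over sources s of rest; N(one piece) = 1:
  size 1 → [8]=1
  size 2 → [5,8]=1  [7,8]=1
  size 3 → [4,5,8]=1  [5,7,8]=2  [6,7,8]=1
  size 4 → [2,4,5,8]=1  [3,6,7,8]=1  [4,5,7,8]=3  [5,6,7,8]=3
  size 5 → [0,2,4,5,8]=1  [1,3,6,7,8]=1  [2,4,5,7,8]=4  [3,5,6,7,8]=4  [4,5,6,7,8]=6
  size 6 → [0,2,4,5,7,8]=5  [1,3,5,6,7,8]=5  [2,4,5,6,7,8]=10  [3,4,5,6,7,8]=10
  size 7 → [0,2,4,5,6,7,8]=15  [1,3,4,5,6,7,8]=15  [2,3,4,5,6,7,8]=20
  first=0(s) contributes 35
  first=1(r) contributes 35
|[w]| = 70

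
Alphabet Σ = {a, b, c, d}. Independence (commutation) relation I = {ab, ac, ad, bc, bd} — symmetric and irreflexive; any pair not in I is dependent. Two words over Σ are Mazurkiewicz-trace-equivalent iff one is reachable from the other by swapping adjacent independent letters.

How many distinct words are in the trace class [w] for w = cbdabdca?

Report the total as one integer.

420

piece 0:c — minimal
piece 1:b — minimal
piece 2:d rests on {0:c}
piece 3:a — minimal
piece 4:b rests on {1:b}
piece 5:d rests on {2:d}
piece 6:c rests on {5:d}
piece 7:a rests on {3:a}
minimal pieces: {0:c, 1:b, 3:a}
ways to finish when only these pieces remain (= sum over removing one remaining piece with nothing left below it):
  1 left: {4}→1  {6}→1  {7}→1
  2 left: {1,4}→1  {3,7}→1  {4,6}→2  {4,7}→2  {5,6}→1  {6,7}→2
  3 left: {1,4,6}→3  {1,4,7}→3  {2,5,6}→1  {3,4,7}→3  {3,6,7}→3  {4,5,6}→3  {4,6,7}→6  {5,6,7}→3
  4 left: {0,2,5,6}→1  {1,3,4,7}→6  {1,4,5,6}→6  {1,4,6,7}→12  {2,4,5,6}→4  {2,5,6,7}→4  {3,4,6,7}→12  {3,5,6,7}→6  {4,5,6,7}→12
  5 left: {0,2,4,5,6}→5  {0,2,5,6,7}→5  {1,2,4,5,6}→10  {1,3,4,6,7}→30  {1,4,5,6,7}→30  {2,3,5,6,7}→10  {2,4,5,6,7}→20  {3,4,5,6,7}→30
  6 left: {0,1,2,4,5,6}→15  {0,2,3,5,6,7}→15  {0,2,4,5,6,7}→30  {1,2,4,5,6,7}→60  {1,3,4,5,6,7}→90  {2,3,4,5,6,7}→60
  placing 0:c first → 210 extensions
  placing 1:b first → 105 extensions
  placing 3:a first → 105 extensions
total linear extensions = 420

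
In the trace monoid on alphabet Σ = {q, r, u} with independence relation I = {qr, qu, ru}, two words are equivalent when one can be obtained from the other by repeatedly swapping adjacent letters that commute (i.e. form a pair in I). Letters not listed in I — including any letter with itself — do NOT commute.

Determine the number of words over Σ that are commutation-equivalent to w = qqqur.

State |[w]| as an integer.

20

0(q) covers ∅
1(q) covers 0:q
2(q) covers 1:q
3(u) covers ∅
4(r) covers ∅
floor of heap: 0:q, 3:u, 4:r
completions by unplaced set U, small U first (add the entries for U minus each lowest piece of U):
  |U|=1: {2}:1  {3}:1  {4}:1
  |U|=2: {1,2}:1  {2,3}:2  {2,4}:2  {3,4}:2
  |U|=3: {0,1,2}:1  {1,2,3}:3  {1,2,4}:3  {2,3,4}:6
  start at 0(q): 12
  start at 3(u): 4
  start at 4(r): 4
sum over floor = 20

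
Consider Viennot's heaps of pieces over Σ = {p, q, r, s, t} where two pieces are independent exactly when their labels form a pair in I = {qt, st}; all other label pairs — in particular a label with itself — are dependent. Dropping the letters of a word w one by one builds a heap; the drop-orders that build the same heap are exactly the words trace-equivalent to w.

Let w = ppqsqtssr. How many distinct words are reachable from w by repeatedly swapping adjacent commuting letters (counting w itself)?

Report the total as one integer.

6

#0=p has no predecessor
#1=p depends on [0:p]
#2=q depends on [1:p]
#3=s depends on [2:q]
#4=q depends on [3:s]
#5=t depends on [1:p]
#6=s depends on [4:q]
#7=s depends on [6:s]
#8=r depends on [5:t, 7:s]
sources: [0:p]
N(rest) = Σ N(rest − s) over sources s of rest; N(one piece) = 1:
  size 1 → [8]=1
  size 2 → [5,8]=1  [7,8]=1
  size 3 → [5,7,8]=2  [6,7,8]=1
  size 4 → [4,6,7,8]=1  [5,6,7,8]=3
  size 5 → [3,4,6,7,8]=1  [4,5,6,7,8]=4
  size 6 → [2,3,4,6,7,8]=1  [3,4,5,6,7,8]=5
  size 7 → [2,3,4,5,6,7,8]=6
  first=0(p) contributes 6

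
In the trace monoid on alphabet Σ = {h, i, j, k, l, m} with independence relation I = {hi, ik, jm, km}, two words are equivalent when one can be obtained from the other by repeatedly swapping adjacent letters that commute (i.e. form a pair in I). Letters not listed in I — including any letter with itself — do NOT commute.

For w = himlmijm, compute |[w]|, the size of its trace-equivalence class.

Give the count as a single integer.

#0=h has no predecessor
#1=i has no predecessor
#2=m depends on [0:h, 1:i]
#3=l depends on [2:m]
#4=m depends on [3:l]
#5=i depends on [4:m]
#6=j depends on [5:i]
#7=m depends on [5:i]
sources: [0:h, 1:i]
N(rest) = Σ N(rest − s) over sources s of rest; N(one piece) = 1:
  size 1 → [6]=1  [7]=1
  size 2 → [6,7]=2
  size 3 → [5,6,7]=2
  size 4 → [4,5,6,7]=2
  size 5 → [3,4,5,6,7]=2
  size 6 → [2,3,4,5,6,7]=2
  first=0(h) contributes 2
  first=1(i) contributes 2
|[w]| = 4

4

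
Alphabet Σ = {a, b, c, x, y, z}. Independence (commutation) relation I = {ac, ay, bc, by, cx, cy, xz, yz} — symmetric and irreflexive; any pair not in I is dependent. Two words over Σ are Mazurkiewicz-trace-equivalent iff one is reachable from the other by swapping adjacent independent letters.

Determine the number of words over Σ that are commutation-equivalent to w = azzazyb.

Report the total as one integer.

#0=a has no predecessor
#1=z depends on [0:a]
#2=z depends on [1:z]
#3=a depends on [2:z]
#4=z depends on [3:a]
#5=y has no predecessor
#6=b depends on [4:z]
sources: [0:a, 5:y]
N(rest) = Σ N(rest − s) over sources s of rest; N(one piece) = 1:
  size 1 → [5]=1  [6]=1
  size 2 → [4,6]=1  [5,6]=2
  size 3 → [3,4,6]=1  [4,5,6]=3
  size 4 → [2,3,4,6]=1  [3,4,5,6]=4
  size 5 → [1,2,3,4,6]=1  [2,3,4,5,6]=5
  first=0(a) contributes 6
  first=5(y) contributes 1
|[w]| = 7

7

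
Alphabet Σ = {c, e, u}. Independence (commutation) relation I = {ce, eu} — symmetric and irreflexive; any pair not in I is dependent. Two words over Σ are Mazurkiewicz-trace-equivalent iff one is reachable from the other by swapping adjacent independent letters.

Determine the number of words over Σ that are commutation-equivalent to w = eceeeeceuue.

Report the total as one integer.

drop 0:e onto floor
drop 1:c onto floor
drop 2:e onto {0:e}
drop 3:e onto {2:e}
drop 4:e onto {3:e}
drop 5:e onto {4:e}
drop 6:c onto {1:c}
drop 7:e onto {5:e}
drop 8:u onto {6:c}
drop 9:u onto {8:u}
drop 10:e onto {7:e}
ground layer = {0:e, 1:c}
drop-orders for the pieces not yet dropped (sum over which currently-grounded one goes next):
  1 to go: {9} 1  {10} 1
  2 to go: {7,10} 1  {8,9} 1  {9,10} 2
  3 to go: {5,7,10} 1  {6,8,9} 1  {7,9,10} 3  {8,9,10} 3
  4 to go: {1,6,8,9} 1  {4,5,7,10} 1  {5,7,9,10} 4  {6,8,9,10} 4  {7,8,9,10} 6
  5 to go: {1,6,8,9,10} 5  {3,4,5,7,10} 1  {4,5,7,9,10} 5  {5,7,8,9,10} 10  {6,7,8,9,10} 10
  6 to go: {1,6,7,8,9,10} 15  {2,3,4,5,7,10} 1  {3,4,5,7,9,10} 6  {4,5,7,8,9,10} 15  {5,6,7,8,9,10} 20
  7 to go: {0,2,3,4,5,7,10} 1  {1,5,6,7,8,9,10} 35  {2,3,4,5,7,9,10} 7  {3,4,5,7,8,9,10} 21  {4,5,6,7,8,9,10} 35
  8 to go: {0,2,3,4,5,7,9,10} 8  {1,4,5,6,7,8,9,10} 70  {2,3,4,5,7,8,9,10} 28  {3,4,5,6,7,8,9,10} 56
  9 to go: {0,2,3,4,5,7,8,9,10} 36  {1,3,4,5,6,7,8,9,10} 126  {2,3,4,5,6,7,8,9,10} 84
  if 0:e drops first: 210 orders
  if 1:c drops first: 120 orders
heap linearizations: 330

330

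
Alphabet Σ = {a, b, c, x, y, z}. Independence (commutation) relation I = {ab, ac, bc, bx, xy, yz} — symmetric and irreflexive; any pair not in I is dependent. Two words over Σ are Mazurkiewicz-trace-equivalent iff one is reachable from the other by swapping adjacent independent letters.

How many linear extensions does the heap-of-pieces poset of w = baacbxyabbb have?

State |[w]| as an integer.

480

drop 0:b onto floor
drop 1:a onto floor
drop 2:a onto {1:a}
drop 3:c onto floor
drop 4:b onto {0:b}
drop 5:x onto {2:a, 3:c}
drop 6:y onto {2:a, 3:c, 4:b}
drop 7:a onto {5:x, 6:y}
drop 8:b onto {6:y}
drop 9:b onto {8:b}
drop 10:b onto {9:b}
ground layer = {0:b, 1:a, 3:c}
drop-orders for the pieces not yet dropped (sum over which currently-grounded one goes next):
  1 to go: {7} 1  {10} 1
  2 to go: {5,7} 1  {7,10} 2  {9,10} 1
  3 to go: {5,7,10} 3  {7,9,10} 3  {8,9,10} 1
  4 to go: {5,7,9,10} 6  {7,8,9,10} 4
  5 to go: {5,7,8,9,10} 10  {6,7,8,9,10} 4
  6 to go: {4,6,7,8,9,10} 4  {5,6,7,8,9,10} 14
  7 to go: {0,4,6,7,8,9,10} 4  {2,5,6,7,8,9,10} 14  {3,5,6,7,8,9,10} 14  {4,5,6,7,8,9,10} 18
  8 to go: {0,4,5,6,7,8,9,10} 22  {1,2,5,6,7,8,9,10} 14  {2,3,5,6,7,8,9,10} 28  {2,4,5,6,7,8,9,10} 32  {3,4,5,6,7,8,9,10} 32
  9 to go: {0,2,4,5,6,7,8,9,10} 54  {0,3,4,5,6,7,8,9,10} 54  {1,2,3,5,6,7,8,9,10} 42  {1,2,4,5,6,7,8,9,10} 46  {2,3,4,5,6,7,8,9,10} 92
  if 0:b drops first: 180 orders
  if 1:a drops first: 200 orders
  if 3:c drops first: 100 orders
heap linearizations: 480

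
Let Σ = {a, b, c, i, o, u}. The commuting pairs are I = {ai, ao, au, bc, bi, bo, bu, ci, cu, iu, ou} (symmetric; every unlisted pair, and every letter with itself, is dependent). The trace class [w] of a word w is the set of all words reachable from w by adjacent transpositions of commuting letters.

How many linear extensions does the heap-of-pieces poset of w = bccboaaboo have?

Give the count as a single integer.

drop 0:b onto floor
drop 1:c onto floor
drop 2:c onto {1:c}
drop 3:b onto {0:b}
drop 4:o onto {2:c}
drop 5:a onto {2:c, 3:b}
drop 6:a onto {5:a}
drop 7:b onto {6:a}
drop 8:o onto {4:o}
drop 9:o onto {8:o}
ground layer = {0:b, 1:c}
drop-orders for the pieces not yet dropped (sum over which currently-grounded one goes next):
  1 to go: {7} 1  {9} 1
  2 to go: {6,7} 1  {7,9} 2  {8,9} 1
  3 to go: {4,8,9} 1  {5,6,7} 1  {6,7,9} 3  {7,8,9} 3
  4 to go: {3,5,6,7} 1  {4,7,8,9} 4  {5,6,7,9} 4  {6,7,8,9} 6
  5 to go: {0,3,5,6,7} 1  {3,5,6,7,9} 5  {4,6,7,8,9} 10  {5,6,7,8,9} 10
  6 to go: {0,3,5,6,7,9} 6  {3,5,6,7,8,9} 15  {4,5,6,7,8,9} 20
  7 to go: {0,3,5,6,7,8,9} 21  {2,4,5,6,7,8,9} 20  {3,4,5,6,7,8,9} 35
  8 to go: {0,3,4,5,6,7,8,9} 56  {1,2,4,5,6,7,8,9} 20  {2,3,4,5,6,7,8,9} 55
  if 0:b drops first: 75 orders
  if 1:c drops first: 111 orders
heap linearizations: 186

186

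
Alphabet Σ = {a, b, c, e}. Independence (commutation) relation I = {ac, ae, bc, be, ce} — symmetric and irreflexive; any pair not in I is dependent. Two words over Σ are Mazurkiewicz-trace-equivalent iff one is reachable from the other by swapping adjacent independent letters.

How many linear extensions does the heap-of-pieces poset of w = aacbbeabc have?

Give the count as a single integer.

#0=a has no predecessor
#1=a depends on [0:a]
#2=c has no predecessor
#3=b depends on [1:a]
#4=b depends on [3:b]
#5=e has no predecessor
#6=a depends on [4:b]
#7=b depends on [6:a]
#8=c depends on [2:c]
sources: [0:a, 2:c, 5:e]
N(rest) = Σ N(rest − s) over sources s of rest; N(one piece) = 1:
  size 1 → [5]=1  [7]=1  [8]=1
  size 2 → [2,8]=1  [5,7]=2  [5,8]=2  [6,7]=1  [7,8]=2
  size 3 → [2,5,8]=3  [2,7,8]=3  [4,6,7]=1  [5,6,7]=3  [5,7,8]=6  [6,7,8]=3
  size 4 → [2,5,7,8]=12  [2,6,7,8]=6  [3,4,6,7]=1  [4,5,6,7]=4  [4,6,7,8]=4  [5,6,7,8]=12
  size 5 → [1,3,4,6,7]=1  [2,4,6,7,8]=10  [2,5,6,7,8]=30  [3,4,5,6,7]=5  [3,4,6,7,8]=5  [4,5,6,7,8]=20
  size 6 → [0,1,3,4,6,7]=1  [1,3,4,5,6,7]=6  [1,3,4,6,7,8]=6  [2,3,4,6,7,8]=15  [2,4,5,6,7,8]=60  [3,4,5,6,7,8]=30
  size 7 → [0,1,3,4,5,6,7]=7  [0,1,3,4,6,7,8]=7  [1,2,3,4,6,7,8]=21  [1,3,4,5,6,7,8]=42  [2,3,4,5,6,7,8]=105
  first=0(a) contributes 168
  first=2(c) contributes 56
  first=5(e) contributes 28
|[w]| = 252

252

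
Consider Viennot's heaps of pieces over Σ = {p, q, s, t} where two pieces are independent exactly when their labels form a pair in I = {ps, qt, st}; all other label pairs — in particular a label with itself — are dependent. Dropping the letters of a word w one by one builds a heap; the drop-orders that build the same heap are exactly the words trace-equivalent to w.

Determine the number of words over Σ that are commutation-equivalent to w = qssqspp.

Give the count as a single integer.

0(q) covers ∅
1(s) covers 0:q
2(s) covers 1:s
3(q) covers 2:s
4(s) covers 3:q
5(p) covers 3:q
6(p) covers 5:p
floor of heap: 0:q
completions by unplaced set U, small U first (add the entries for U minus each lowest piece of U):
  |U|=1: {4}:1  {6}:1
  |U|=2: {4,6}:2  {5,6}:1
  |U|=3: {4,5,6}:3
  |U|=4: {3,4,5,6}:3
  |U|=5: {2,3,4,5,6}:3
  start at 0(q): 3

3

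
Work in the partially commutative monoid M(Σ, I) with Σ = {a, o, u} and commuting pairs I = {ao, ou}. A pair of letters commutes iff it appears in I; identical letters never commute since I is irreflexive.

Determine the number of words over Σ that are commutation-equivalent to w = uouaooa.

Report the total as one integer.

0(u) covers ∅
1(o) covers ∅
2(u) covers 0:u
3(a) covers 2:u
4(o) covers 1:o
5(o) covers 4:o
6(a) covers 3:a
floor of heap: 0:u, 1:o
completions by unplaced set U, small U first (add the entries for U minus each lowest piece of U):
  |U|=1: {5}:1  {6}:1
  |U|=2: {3,6}:1  {4,5}:1  {5,6}:2
  |U|=3: {1,4,5}:1  {2,3,6}:1  {3,5,6}:3  {4,5,6}:3
  |U|=4: {0,2,3,6}:1  {1,4,5,6}:4  {2,3,5,6}:4  {3,4,5,6}:6
  |U|=5: {0,2,3,5,6}:5  {1,3,4,5,6}:10  {2,3,4,5,6}:10
  start at 0(u): 20
  start at 1(o): 15
sum over floor = 35

35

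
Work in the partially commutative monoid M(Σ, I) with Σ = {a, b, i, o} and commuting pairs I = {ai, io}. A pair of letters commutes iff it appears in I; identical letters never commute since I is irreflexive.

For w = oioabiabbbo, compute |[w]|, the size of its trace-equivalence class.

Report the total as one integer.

drop 0:o onto floor
drop 1:i onto floor
drop 2:o onto {0:o}
drop 3:a onto {2:o}
drop 4:b onto {1:i, 3:a}
drop 5:i onto {4:b}
drop 6:a onto {4:b}
drop 7:b onto {5:i, 6:a}
drop 8:b onto {7:b}
drop 9:b onto {8:b}
drop 10:o onto {9:b}
ground layer = {0:o, 1:i}
drop-orders for the pieces not yet dropped (sum over which currently-grounded one goes next):
  1 to go: {10} 1
  2 to go: {9,10} 1
  3 to go: {8,9,10} 1
  4 to go: {7,8,9,10} 1
  5 to go: {5,7,8,9,10} 1  {6,7,8,9,10} 1
  6 to go: {5,6,7,8,9,10} 2
  7 to go: {4,5,6,7,8,9,10} 2
  8 to go: {1,4,5,6,7,8,9,10} 2  {3,4,5,6,7,8,9,10} 2
  9 to go: {1,3,4,5,6,7,8,9,10} 4  {2,3,4,5,6,7,8,9,10} 2
  if 0:o drops first: 6 orders
  if 1:i drops first: 2 orders
heap linearizations: 8

8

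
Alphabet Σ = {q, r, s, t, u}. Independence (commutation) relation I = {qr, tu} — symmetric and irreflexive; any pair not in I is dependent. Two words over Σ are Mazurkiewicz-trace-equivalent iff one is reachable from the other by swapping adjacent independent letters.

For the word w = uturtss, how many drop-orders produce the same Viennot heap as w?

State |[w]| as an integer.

3

0(u) covers ∅
1(t) covers ∅
2(u) covers 0:u
3(r) covers 1:t, 2:u
4(t) covers 3:r
5(s) covers 4:t
6(s) covers 5:s
floor of heap: 0:u, 1:t
completions by unplaced set U, small U first (add the entries for U minus each lowest piece of U):
  |U|=1: {6}:1
  |U|=2: {5,6}:1
  |U|=3: {4,5,6}:1
  |U|=4: {3,4,5,6}:1
  |U|=5: {1,3,4,5,6}:1  {2,3,4,5,6}:1
  start at 0(u): 2
  start at 1(t): 1
sum over floor = 3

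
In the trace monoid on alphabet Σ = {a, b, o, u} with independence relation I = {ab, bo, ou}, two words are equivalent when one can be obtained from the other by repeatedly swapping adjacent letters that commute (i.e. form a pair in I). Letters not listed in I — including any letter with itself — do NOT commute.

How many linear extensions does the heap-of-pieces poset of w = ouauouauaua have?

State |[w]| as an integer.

piece 0:o — minimal
piece 1:u — minimal
piece 2:a rests on {0:o, 1:u}
piece 3:u rests on {2:a}
piece 4:o rests on {2:a}
piece 5:u rests on {3:u}
piece 6:a rests on {4:o, 5:u}
piece 7:u rests on {6:a}
piece 8:a rests on {7:u}
piece 9:u rests on {8:a}
piece 10:a rests on {9:u}
minimal pieces: {0:o, 1:u}
ways to finish when only these pieces remain (= sum over removing one remaining piece with nothing left below it):
  1 left: {10}→1
  2 left: {9,10}→1
  3 left: {8,9,10}→1
  4 left: {7,8,9,10}→1
  5 left: {6,7,8,9,10}→1
  6 left: {4,6,7,8,9,10}→1  {5,6,7,8,9,10}→1
  7 left: {3,5,6,7,8,9,10}→1  {4,5,6,7,8,9,10}→2
  8 left: {3,4,5,6,7,8,9,10}→3
  9 left: {2,3,4,5,6,7,8,9,10}→3
  placing 0:o first → 3 extensions
  placing 1:u first → 3 extensions
total linear extensions = 6

6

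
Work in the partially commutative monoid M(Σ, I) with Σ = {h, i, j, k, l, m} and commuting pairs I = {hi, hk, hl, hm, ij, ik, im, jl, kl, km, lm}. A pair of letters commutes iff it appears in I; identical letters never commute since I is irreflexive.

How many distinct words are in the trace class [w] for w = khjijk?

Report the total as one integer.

drop 0:k onto floor
drop 1:h onto floor
drop 2:j onto {0:k, 1:h}
drop 3:i onto floor
drop 4:j onto {2:j}
drop 5:k onto {4:j}
ground layer = {0:k, 1:h, 3:i}
drop-orders for the pieces not yet dropped (sum over which currently-grounded one goes next):
  1 to go: {3} 1  {5} 1
  2 to go: {3,5} 2  {4,5} 1
  3 to go: {2,4,5} 1  {3,4,5} 3
  4 to go: {0,2,4,5} 1  {1,2,4,5} 1  {2,3,4,5} 4
  if 0:k drops first: 5 orders
  if 1:h drops first: 5 orders
  if 3:i drops first: 2 orders
heap linearizations: 12

12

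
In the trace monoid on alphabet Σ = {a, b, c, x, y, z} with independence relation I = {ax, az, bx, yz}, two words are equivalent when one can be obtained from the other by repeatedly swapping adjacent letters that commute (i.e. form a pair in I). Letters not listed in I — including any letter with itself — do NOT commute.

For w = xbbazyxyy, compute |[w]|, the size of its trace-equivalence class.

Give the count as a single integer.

11

piece 0:x — minimal
piece 1:b — minimal
piece 2:b rests on {1:b}
piece 3:a rests on {2:b}
piece 4:z rests on {0:x, 2:b}
piece 5:y rests on {0:x, 3:a}
piece 6:x rests on {4:z, 5:y}
piece 7:y rests on {6:x}
piece 8:y rests on {7:y}
minimal pieces: {0:x, 1:b}
ways to finish when only these pieces remain (= sum over removing one remaining piece with nothing left below it):
  1 left: {8}→1
  2 left: {7,8}→1
  3 left: {6,7,8}→1
  4 left: {4,6,7,8}→1  {5,6,7,8}→1
  5 left: {3,5,6,7,8}→1  {4,5,6,7,8}→2
  6 left: {0,4,5,6,7,8}→2  {3,4,5,6,7,8}→3
  7 left: {0,3,4,5,6,7,8}→5  {2,3,4,5,6,7,8}→3
  placing 0:x first → 3 extensions
  placing 1:b first → 8 extensions
total linear extensions = 11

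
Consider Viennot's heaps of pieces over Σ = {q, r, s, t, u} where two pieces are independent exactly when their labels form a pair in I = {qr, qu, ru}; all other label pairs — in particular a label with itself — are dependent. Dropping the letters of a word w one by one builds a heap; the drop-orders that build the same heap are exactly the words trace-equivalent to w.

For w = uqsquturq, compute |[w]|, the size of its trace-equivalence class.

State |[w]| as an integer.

#0=u has no predecessor
#1=q has no predecessor
#2=s depends on [0:u, 1:q]
#3=q depends on [2:s]
#4=u depends on [2:s]
#5=t depends on [3:q, 4:u]
#6=u depends on [5:t]
#7=r depends on [5:t]
#8=q depends on [5:t]
sources: [0:u, 1:q]
N(rest) = Σ N(rest − s) over sources s of rest; N(one piece) = 1:
  size 1 → [6]=1  [7]=1  [8]=1
  size 2 → [6,7]=2  [6,8]=2  [7,8]=2
  size 3 → [6,7,8]=6
  size 4 → [5,6,7,8]=6
  size 5 → [3,5,6,7,8]=6  [4,5,6,7,8]=6
  size 6 → [3,4,5,6,7,8]=12
  size 7 → [2,3,4,5,6,7,8]=12
  first=0(u) contributes 12
  first=1(q) contributes 12
|[w]| = 24

24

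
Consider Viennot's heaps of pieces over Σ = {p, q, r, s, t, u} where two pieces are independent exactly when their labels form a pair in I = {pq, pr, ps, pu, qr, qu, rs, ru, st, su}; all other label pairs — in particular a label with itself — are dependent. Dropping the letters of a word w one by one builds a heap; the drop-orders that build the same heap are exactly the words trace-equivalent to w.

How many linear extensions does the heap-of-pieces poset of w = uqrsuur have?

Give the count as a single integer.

210

drop 0:u onto floor
drop 1:q onto floor
drop 2:r onto floor
drop 3:s onto {1:q}
drop 4:u onto {0:u}
drop 5:u onto {4:u}
drop 6:r onto {2:r}
ground layer = {0:u, 1:q, 2:r}
drop-orders for the pieces not yet dropped (sum over which currently-grounded one goes next):
  1 to go: {3} 1  {5} 1  {6} 1
  2 to go: {1,3} 1  {2,6} 1  {3,5} 2  {3,6} 2  {4,5} 1  {5,6} 2
  3 to go: {0,4,5} 1  {1,3,5} 3  {1,3,6} 3  {2,3,6} 3  {2,5,6} 3  {3,4,5} 3  {3,5,6} 6  {4,5,6} 3
  4 to go: {0,3,4,5} 4  {0,4,5,6} 4  {1,2,3,6} 6  {1,3,4,5} 6  {1,3,5,6} 12  {2,3,5,6} 12  {2,4,5,6} 6  {3,4,5,6} 12
  5 to go: {0,1,3,4,5} 10  {0,2,4,5,6} 10  {0,3,4,5,6} 20  {1,2,3,5,6} 30  {1,3,4,5,6} 30  {2,3,4,5,6} 30
  if 0:u drops first: 90 orders
  if 1:q drops first: 60 orders
  if 2:r drops first: 60 orders
heap linearizations: 210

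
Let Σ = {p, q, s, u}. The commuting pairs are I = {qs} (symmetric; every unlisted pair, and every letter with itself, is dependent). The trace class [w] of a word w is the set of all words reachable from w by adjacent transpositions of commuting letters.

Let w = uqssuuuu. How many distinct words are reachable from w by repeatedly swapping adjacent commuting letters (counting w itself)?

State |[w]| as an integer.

piece 0:u — minimal
piece 1:q rests on {0:u}
piece 2:s rests on {0:u}
piece 3:s rests on {2:s}
piece 4:u rests on {1:q, 3:s}
piece 5:u rests on {4:u}
piece 6:u rests on {5:u}
piece 7:u rests on {6:u}
minimal pieces: {0:u}
ways to finish when only these pieces remain (= sum over removing one remaining piece with nothing left below it):
  1 left: {7}→1
  2 left: {6,7}→1
  3 left: {5,6,7}→1
  4 left: {4,5,6,7}→1
  5 left: {1,4,5,6,7}→1  {3,4,5,6,7}→1
  6 left: {1,3,4,5,6,7}→2  {2,3,4,5,6,7}→1
  placing 0:u first → 3 extensions

3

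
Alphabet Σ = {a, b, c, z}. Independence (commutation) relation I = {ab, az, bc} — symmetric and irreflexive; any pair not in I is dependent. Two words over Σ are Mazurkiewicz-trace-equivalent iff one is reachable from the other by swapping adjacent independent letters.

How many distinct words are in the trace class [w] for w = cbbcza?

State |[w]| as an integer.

drop 0:c onto floor
drop 1:b onto floor
drop 2:b onto {1:b}
drop 3:c onto {0:c}
drop 4:z onto {2:b, 3:c}
drop 5:a onto {3:c}
ground layer = {0:c, 1:b}
drop-orders for the pieces not yet dropped (sum over which currently-grounded one goes next):
  1 to go: {4} 1  {5} 1
  2 to go: {2,4} 1  {4,5} 2
  3 to go: {1,2,4} 1  {2,4,5} 3  {3,4,5} 2
  4 to go: {0,3,4,5} 2  {1,2,4,5} 4  {2,3,4,5} 5
  if 0:c drops first: 9 orders
  if 1:b drops first: 7 orders
heap linearizations: 16

16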